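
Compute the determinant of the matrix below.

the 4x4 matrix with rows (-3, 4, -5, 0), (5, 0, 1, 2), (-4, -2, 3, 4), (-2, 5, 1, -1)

det(A) = 910

Forward elimination:
R2 <- R2 - (-5/3)*R1:  [     0   20/3  -22/3      2 ]
R3 <- R3 - (4/3)*R1:  [     0  -22/3   29/3      4 ]
R4 <- R4 - (2/3)*R1:  [    0   7/3  13/3    -1 ]
R3 <- R3 - (-11/10)*R2:  [    0     0   8/5  31/5 ]
R4 <- R4 - (7/20)*R2:  [      0       0   69/10  -17/10 ]
R4 <- R4 - (69/16)*R3:  [       0        0        0  -455/16 ]
Upper-triangular form:
[ -3     4     -5        0 ]
[  0  20/3  -22/3        2 ]
[  0     0    8/5     31/5 ]
[  0     0      0  -455/16 ]
det(A) = (-1)^0 * (-3) * (20/3) * (8/5) * (-455/16) = 910  (0 row swaps -> sign +1)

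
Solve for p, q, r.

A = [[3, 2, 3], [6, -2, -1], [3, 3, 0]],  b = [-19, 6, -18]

(-1, -5, -2)

Forward elimination on [A|b]:
R2 <- R2 - (2)*R1:  [  0  -6  -7  44 ]
R3 <- R3 - (1)*R1:  [  0   1  -3   1 ]
R3 <- R3 - (-1/6)*R2:  [     0      0  -25/6   25/3 ]
Row echelon form:
[ 3   2      3  |   -19 ]
[ 0  -6     -7  |    44 ]
[ 0   0  -25/6  |  25/3 ]
Back-substitution:
r = (25/3) / (-25/6) = -2
q = (44 - (-7)*(-2)) / -6 = -5
p = (-19 - (2)*(-5) - (3)*(-2)) / 3 = -1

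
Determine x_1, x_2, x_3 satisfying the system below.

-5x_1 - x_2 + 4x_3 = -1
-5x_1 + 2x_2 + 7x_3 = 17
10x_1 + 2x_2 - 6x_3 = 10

(3, 2, 4)

Forward elimination on [A|b]:
R2 <- R2 - (1)*R1:  [  0   3   3  18 ]
R3 <- R3 - (-2)*R1:  [ 0  0  2  8 ]
Row echelon form:
[ -5  -1  4  |  -1 ]
[  0   3  3  |  18 ]
[  0   0  2  |   8 ]
Back-substitution:
x_3 = (8) / 2 = 4
x_2 = (18 - (3)*(4)) / 3 = 2
x_1 = (-1 - (-1)*(2) - (4)*(4)) / -5 = 3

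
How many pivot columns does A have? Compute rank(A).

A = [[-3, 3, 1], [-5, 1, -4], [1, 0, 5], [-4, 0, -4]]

rank(A) = 3

Row reduction:
R2 <- R2 - (5/3)*R1:  [     0     -4  -17/3 ]
R3 <- R3 - (-1/3)*R1:  [    0     1  16/3 ]
R4 <- R4 - (4/3)*R1:  [     0     -4  -16/3 ]
R3 <- R3 - (-1/4)*R2:  [     0      0  47/12 ]
R4 <- R4 - (1)*R2:  [   0    0  1/3 ]
R4 <- R4 - (4/47)*R3:  [ 0  0  0 ]
Row echelon form:
[ -3   3      1 ]
[  0  -4  -17/3 ]
[  0   0  47/12 ]
[  0   0      0 ]
Nonzero rows / pivot columns: 3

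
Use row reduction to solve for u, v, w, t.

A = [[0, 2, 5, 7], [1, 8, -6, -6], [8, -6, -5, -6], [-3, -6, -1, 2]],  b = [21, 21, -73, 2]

(-5, 4, -3, 4)

Forward elimination on [A|b]:
R1 <-> R2   (pivot in column 1 was zero)
[  1   8  -6  -6   21 ]
[  0   2   5   7   21 ]
[  8  -6  -5  -6  -73 ]
[ -3  -6  -1   2    2 ]
R3 <- R3 - (8)*R1:  [    0   -70    43    42  -241 ]
R4 <- R4 - (-3)*R1:  [   0   18  -19  -16   65 ]
R3 <- R3 - (-35)*R2:  [   0    0  218  287  494 ]
R4 <- R4 - (9)*R2:  [    0     0   -64   -79  -124 ]
R4 <- R4 - (-32/109)*R3:  [        0         0         0   573/109  2292/109 ]
Row echelon form:
[ 1  8   -6       -6  |        21 ]
[ 0  2    5        7  |        21 ]
[ 0  0  218      287  |       494 ]
[ 0  0    0  573/109  |  2292/109 ]
Back-substitution:
t = (2292/109) / (573/109) = 4
w = (494 - (287)*(4)) / 218 = -3
v = (21 - (5)*(-3) - (7)*(4)) / 2 = 4
u = (21 - (8)*(4) - (-6)*(-3) - (-6)*(4)) / 1 = -5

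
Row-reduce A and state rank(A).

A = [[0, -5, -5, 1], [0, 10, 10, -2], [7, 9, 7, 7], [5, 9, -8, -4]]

Row reduction:
R1 <-> R3   (pivot in column 1 was zero)
[ 7   9   7   7 ]
[ 0  10  10  -2 ]
[ 0  -5  -5   1 ]
[ 5   9  -8  -4 ]
R4 <- R4 - (5/7)*R1:  [    0  18/7   -13    -9 ]
R3 <- R3 - (-1/2)*R2:  [ 0  0  0  0 ]
R4 <- R4 - (9/35)*R2:  [       0        0   -109/7  -297/35 ]
R3 <-> R4   (pivot in column 3 was zero)
[ 7   9       7        7 ]
[ 0  10      10       -2 ]
[ 0   0  -109/7  -297/35 ]
[ 0   0       0        0 ]
Row echelon form:
[ 7   9       7        7 ]
[ 0  10      10       -2 ]
[ 0   0  -109/7  -297/35 ]
[ 0   0       0        0 ]
Nonzero rows / pivot columns: 3

rank(A) = 3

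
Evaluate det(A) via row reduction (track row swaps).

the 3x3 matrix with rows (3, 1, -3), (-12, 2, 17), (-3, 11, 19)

Forward elimination:
R2 <- R2 - (-4)*R1:  [ 0  6  5 ]
R3 <- R3 - (-1)*R1:  [  0  12  16 ]
R3 <- R3 - (2)*R2:  [ 0  0  6 ]
Upper-triangular form:
[ 3  1  -3 ]
[ 0  6   5 ]
[ 0  0   6 ]
det(A) = (-1)^0 * (3) * (6) * (6) = 108  (0 row swaps -> sign +1)

det(A) = 108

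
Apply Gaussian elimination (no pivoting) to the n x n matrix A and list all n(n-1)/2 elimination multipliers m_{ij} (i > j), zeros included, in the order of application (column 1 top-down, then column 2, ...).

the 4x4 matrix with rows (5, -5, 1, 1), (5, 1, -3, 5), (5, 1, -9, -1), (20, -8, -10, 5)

multipliers: 1, 1, 4, 1, 2, 1

Forward elimination:
R2 <- R2 - (1)*R1:  [  0   6  -4   4 ]
R3 <- R3 - (1)*R1:  [   0    6  -10   -2 ]
R4 <- R4 - (4)*R1:  [   0   12  -14    1 ]
R3 <- R3 - (1)*R2:  [  0   0  -6  -6 ]
R4 <- R4 - (2)*R2:  [  0   0  -6  -7 ]
R4 <- R4 - (1)*R3:  [  0   0   0  -1 ]
Multipliers (in order of application): m_{21} = 1, m_{31} = 1, m_{41} = 4, m_{32} = 1, m_{42} = 2, m_{43} = 1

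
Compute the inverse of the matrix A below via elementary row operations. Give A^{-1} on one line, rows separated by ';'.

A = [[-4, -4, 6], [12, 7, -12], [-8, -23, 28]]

inverse = [2 13/20 -3/20; 6 8/5 -3/5; 11/2 3/2 -1/2]

Gauss-Jordan on [A | I]:
R1 <- (1/-4)*R1:  [    1     1  -3/2  |  -1/4     0     0 ]
R2 <- R2 - (12)*R1:  [  0  -5   6  |   3   1   0 ]
R3 <- R3 - (-8)*R1:  [   0  -15   16  |   -2    0    1 ]
R2 <- (1/-5)*R2:  [    0     1  -6/5  |  -3/5  -1/5     0 ]
R1 <- R1 - (1)*R2:  [     1      0  -3/10  |   7/20    1/5      0 ]
R3 <- R3 - (-15)*R2:  [   0    0   -2  |  -11   -3    1 ]
R3 <- (1/-2)*R3:  [    0     0     1  |  11/2   3/2  -1/2 ]
R1 <- R1 - (-3/10)*R3:  [     1      0      0  |      2  13/20  -3/20 ]
R2 <- R2 - (-6/5)*R3:  [    0     1     0  |     6   8/5  -3/5 ]
Right block of [I | A^{-1}] is the inverse:
[    2  13/20  -3/20 ]
[    6    8/5   -3/5 ]
[ 11/2    3/2   -1/2 ]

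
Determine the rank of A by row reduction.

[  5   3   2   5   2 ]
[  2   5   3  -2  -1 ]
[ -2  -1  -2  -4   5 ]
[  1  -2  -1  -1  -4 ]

rank(A) = 4

Row reduction:
R2 <- R2 - (2/5)*R1:  [    0  19/5  11/5    -4  -9/5 ]
R3 <- R3 - (-2/5)*R1:  [    0   1/5  -6/5    -2  29/5 ]
R4 <- R4 - (1/5)*R1:  [     0  -13/5   -7/5     -2  -22/5 ]
R3 <- R3 - (1/19)*R2:  [      0       0  -25/19  -34/19  112/19 ]
R4 <- R4 - (-13/19)*R2:  [       0        0     2/19   -90/19  -107/19 ]
R4 <- R4 - (-2/25)*R3:  [       0        0        0  -122/25  -129/25 ]
Row echelon form:
[ 5     3       2        5        2 ]
[ 0  19/5    11/5       -4     -9/5 ]
[ 0     0  -25/19   -34/19   112/19 ]
[ 0     0       0  -122/25  -129/25 ]
Nonzero rows / pivot columns: 4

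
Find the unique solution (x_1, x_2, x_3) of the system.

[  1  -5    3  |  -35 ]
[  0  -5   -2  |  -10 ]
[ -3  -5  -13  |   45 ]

Forward elimination on [A|b]:
R3 <- R3 - (-3)*R1:  [   0  -20   -4  -60 ]
R3 <- R3 - (4)*R2:  [   0    0    4  -20 ]
Row echelon form:
[ 1  -5   3  |  -35 ]
[ 0  -5  -2  |  -10 ]
[ 0   0   4  |  -20 ]
Back-substitution:
x_3 = (-20) / 4 = -5
x_2 = (-10 - (-2)*(-5)) / -5 = 4
x_1 = (-35 - (-5)*(4) - (3)*(-5)) / 1 = 0

(0, 4, -5)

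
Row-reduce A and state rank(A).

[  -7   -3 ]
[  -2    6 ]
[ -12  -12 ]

rank(A) = 2

Row reduction:
R2 <- R2 - (2/7)*R1:  [    0  48/7 ]
R3 <- R3 - (12/7)*R1:  [     0  -48/7 ]
R3 <- R3 - (-1)*R2:  [ 0  0 ]
Row echelon form:
[ -7    -3 ]
[  0  48/7 ]
[  0     0 ]
Nonzero rows / pivot columns: 2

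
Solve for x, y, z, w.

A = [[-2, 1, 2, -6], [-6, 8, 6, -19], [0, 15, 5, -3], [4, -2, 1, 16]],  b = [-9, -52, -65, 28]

Forward elimination on [A|b]:
R2 <- R2 - (3)*R1:  [   0    5    0   -1  -25 ]
R4 <- R4 - (-2)*R1:  [  0   0   5   4  10 ]
R3 <- R3 - (3)*R2:  [  0   0   5   0  10 ]
R4 <- R4 - (1)*R3:  [ 0  0  0  4  0 ]
Row echelon form:
[ -2  1  2  -6  |   -9 ]
[  0  5  0  -1  |  -25 ]
[  0  0  5   0  |   10 ]
[  0  0  0   4  |    0 ]
Back-substitution:
w = (0) / 4 = 0
z = (10) / 5 = 2
y = (-25 - (-1)*(0)) / 5 = -5
x = (-9 - (1)*(-5) - (2)*(2) - (-6)*(0)) / -2 = 4

(4, -5, 2, 0)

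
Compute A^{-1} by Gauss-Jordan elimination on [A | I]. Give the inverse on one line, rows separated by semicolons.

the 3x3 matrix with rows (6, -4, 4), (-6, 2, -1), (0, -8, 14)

Gauss-Jordan on [A | I]:
R1 <- (1/6)*R1:  [    1  -2/3   2/3  |   1/6     0     0 ]
R2 <- R2 - (-6)*R1:  [  0  -2   3  |   1   1   0 ]
R2 <- (1/-2)*R2:  [    0     1  -3/2  |  -1/2  -1/2     0 ]
R1 <- R1 - (-2/3)*R2:  [    1     0  -1/3  |  -1/6  -1/3     0 ]
R3 <- R3 - (-8)*R2:  [  0   0   2  |  -4  -4   1 ]
R3 <- (1/2)*R3:  [   0    0    1  |   -2   -2  1/2 ]
R1 <- R1 - (-1/3)*R3:  [    1     0     0  |  -5/6    -1   1/6 ]
R2 <- R2 - (-3/2)*R3:  [    0     1     0  |  -7/2  -7/2   3/4 ]
Right block of [I | A^{-1}] is the inverse:
[ -5/6    -1  1/6 ]
[ -7/2  -7/2  3/4 ]
[   -2    -2  1/2 ]

inverse = [-5/6 -1 1/6; -7/2 -7/2 3/4; -2 -2 1/2]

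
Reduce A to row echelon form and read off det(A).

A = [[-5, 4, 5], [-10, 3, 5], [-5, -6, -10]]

Forward elimination:
R2 <- R2 - (2)*R1:  [  0  -5  -5 ]
R3 <- R3 - (1)*R1:  [   0  -10  -15 ]
R3 <- R3 - (2)*R2:  [  0   0  -5 ]
Upper-triangular form:
[ -5   4   5 ]
[  0  -5  -5 ]
[  0   0  -5 ]
det(A) = (-1)^0 * (-5) * (-5) * (-5) = -125  (0 row swaps -> sign +1)

det(A) = -125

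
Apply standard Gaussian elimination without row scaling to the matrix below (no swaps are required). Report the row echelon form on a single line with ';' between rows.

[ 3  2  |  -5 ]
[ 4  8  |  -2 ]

REF = [3 2 -5; 0 16/3 14/3]

Forward elimination:
R2 <- R2 - (4/3)*R1:  [    0  16/3  14/3 ]
Row echelon form:
[ 3     2  |    -5 ]
[ 0  16/3  |  14/3 ]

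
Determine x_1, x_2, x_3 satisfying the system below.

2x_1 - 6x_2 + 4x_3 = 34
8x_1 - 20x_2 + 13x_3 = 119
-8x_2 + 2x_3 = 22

Forward elimination on [A|b]:
R2 <- R2 - (4)*R1:  [   0    4   -3  -17 ]
R3 <- R3 - (-2)*R2:  [   0    0   -4  -12 ]
Row echelon form:
[ 2  -6   4  |   34 ]
[ 0   4  -3  |  -17 ]
[ 0   0  -4  |  -12 ]
Back-substitution:
x_3 = (-12) / -4 = 3
x_2 = (-17 - (-3)*(3)) / 4 = -2
x_1 = (34 - (-6)*(-2) - (4)*(3)) / 2 = 5

(5, -2, 3)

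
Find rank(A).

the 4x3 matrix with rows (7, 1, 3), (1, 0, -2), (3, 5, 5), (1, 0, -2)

rank(A) = 3

Row reduction:
R2 <- R2 - (1/7)*R1:  [     0   -1/7  -17/7 ]
R3 <- R3 - (3/7)*R1:  [    0  32/7  26/7 ]
R4 <- R4 - (1/7)*R1:  [     0   -1/7  -17/7 ]
R3 <- R3 - (-32)*R2:  [   0    0  -74 ]
R4 <- R4 - (1)*R2:  [ 0  0  0 ]
Row echelon form:
[ 7     1      3 ]
[ 0  -1/7  -17/7 ]
[ 0     0    -74 ]
[ 0     0      0 ]
Nonzero rows / pivot columns: 3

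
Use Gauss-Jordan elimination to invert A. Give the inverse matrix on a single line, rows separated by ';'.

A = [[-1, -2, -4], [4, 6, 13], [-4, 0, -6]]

inverse = [9 3 1/2; 7 5/2 3/4; -6 -2 -1/2]

Gauss-Jordan on [A | I]:
R1 <- (1/-1)*R1:  [  1   2   4  |  -1   0   0 ]
R2 <- R2 - (4)*R1:  [  0  -2  -3  |   4   1   0 ]
R3 <- R3 - (-4)*R1:  [  0   8  10  |  -4   0   1 ]
R2 <- (1/-2)*R2:  [    0     1   3/2  |    -2  -1/2     0 ]
R1 <- R1 - (2)*R2:  [ 1  0  1  |  3  1  0 ]
R3 <- R3 - (8)*R2:  [  0   0  -2  |  12   4   1 ]
R3 <- (1/-2)*R3:  [    0     0     1  |    -6    -2  -1/2 ]
R1 <- R1 - (1)*R3:  [   1    0    0  |    9    3  1/2 ]
R2 <- R2 - (3/2)*R3:  [   0    1    0  |    7  5/2  3/4 ]
Right block of [I | A^{-1}] is the inverse:
[  9    3   1/2 ]
[  7  5/2   3/4 ]
[ -6   -2  -1/2 ]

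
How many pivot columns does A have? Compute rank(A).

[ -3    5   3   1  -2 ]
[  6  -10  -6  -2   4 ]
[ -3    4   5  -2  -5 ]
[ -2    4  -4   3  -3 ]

rank(A) = 3

Row reduction:
R2 <- R2 - (-2)*R1:  [ 0  0  0  0  0 ]
R3 <- R3 - (1)*R1:  [  0  -1   2  -3  -3 ]
R4 <- R4 - (2/3)*R1:  [    0   2/3    -6   7/3  -5/3 ]
R2 <-> R3   (pivot in column 2 was zero)
[ -3    5   3    1    -2 ]
[  0   -1   2   -3    -3 ]
[  0    0   0    0     0 ]
[  0  2/3  -6  7/3  -5/3 ]
R4 <- R4 - (-2/3)*R2:  [     0      0  -14/3    1/3  -11/3 ]
R3 <-> R4   (pivot in column 3 was zero)
[ -3   5      3    1     -2 ]
[  0  -1      2   -3     -3 ]
[  0   0  -14/3  1/3  -11/3 ]
[  0   0      0    0      0 ]
Row echelon form:
[ -3   5      3    1     -2 ]
[  0  -1      2   -3     -3 ]
[  0   0  -14/3  1/3  -11/3 ]
[  0   0      0    0      0 ]
Nonzero rows / pivot columns: 3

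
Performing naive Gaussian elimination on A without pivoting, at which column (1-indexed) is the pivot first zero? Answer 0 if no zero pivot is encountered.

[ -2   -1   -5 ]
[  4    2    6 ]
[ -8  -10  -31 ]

first zero-pivot column = 2

Naive forward elimination:
R2 <- R2 - (-2)*R1:  [  0   0  -4 ]
R3 <- R3 - (4)*R1:  [   0   -6  -11 ]
Matrix at this point:
[ -2  -1   -5 ]
[  0   0   -4 ]
[  0  -6  -11 ]
Pivot entry (2,2) is zero but row 3 has -6 in column 2 -> naive elimination stops; a row interchange (e.g. R2 <-> R3) would be required here.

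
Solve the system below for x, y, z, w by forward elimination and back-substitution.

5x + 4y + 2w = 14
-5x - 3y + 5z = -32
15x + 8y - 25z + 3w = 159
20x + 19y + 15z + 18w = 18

(2, -1, -5, 4)

Forward elimination on [A|b]:
R2 <- R2 - (-1)*R1:  [   0    1    5    2  -18 ]
R3 <- R3 - (3)*R1:  [   0   -4  -25   -3  117 ]
R4 <- R4 - (4)*R1:  [   0    3   15   10  -38 ]
R3 <- R3 - (-4)*R2:  [  0   0  -5   5  45 ]
R4 <- R4 - (3)*R2:  [  0   0   0   4  16 ]
Row echelon form:
[ 5  4   0  2  |   14 ]
[ 0  1   5  2  |  -18 ]
[ 0  0  -5  5  |   45 ]
[ 0  0   0  4  |   16 ]
Back-substitution:
w = (16) / 4 = 4
z = (45 - (5)*(4)) / -5 = -5
y = (-18 - (5)*(-5) - (2)*(4)) / 1 = -1
x = (14 - (4)*(-1) - (2)*(4)) / 5 = 2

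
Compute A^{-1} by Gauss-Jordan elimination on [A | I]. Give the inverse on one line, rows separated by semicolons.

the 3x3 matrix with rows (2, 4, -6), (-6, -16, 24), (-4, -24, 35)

Gauss-Jordan on [A | I]:
R1 <- (1/2)*R1:  [   1    2   -3  |  1/2    0    0 ]
R2 <- R2 - (-6)*R1:  [  0  -4   6  |   3   1   0 ]
R3 <- R3 - (-4)*R1:  [   0  -16   23  |    2    0    1 ]
R2 <- (1/-4)*R2:  [    0     1  -3/2  |  -3/4  -1/4     0 ]
R1 <- R1 - (2)*R2:  [   1    0    0  |    2  1/2    0 ]
R3 <- R3 - (-16)*R2:  [   0    0   -1  |  -10   -4    1 ]
R3 <- (1/-1)*R3:  [  0   0   1  |  10   4  -1 ]
R2 <- R2 - (-3/2)*R3:  [    0     1     0  |  57/4  23/4  -3/2 ]
Right block of [I | A^{-1}] is the inverse:
[    2   1/2     0 ]
[ 57/4  23/4  -3/2 ]
[   10     4    -1 ]

inverse = [2 1/2 0; 57/4 23/4 -3/2; 10 4 -1]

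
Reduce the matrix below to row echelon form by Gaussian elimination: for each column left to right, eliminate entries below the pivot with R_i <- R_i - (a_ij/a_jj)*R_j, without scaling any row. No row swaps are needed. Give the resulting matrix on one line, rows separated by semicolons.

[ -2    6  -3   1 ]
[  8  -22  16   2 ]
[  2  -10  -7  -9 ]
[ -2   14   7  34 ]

Forward elimination:
R2 <- R2 - (-4)*R1:  [ 0  2  4  6 ]
R3 <- R3 - (-1)*R1:  [   0   -4  -10   -8 ]
R4 <- R4 - (1)*R1:  [  0   8  10  33 ]
R3 <- R3 - (-2)*R2:  [  0   0  -2   4 ]
R4 <- R4 - (4)*R2:  [  0   0  -6   9 ]
R4 <- R4 - (3)*R3:  [  0   0   0  -3 ]
Row echelon form:
[ -2  6  -3   1 ]
[  0  2   4   6 ]
[  0  0  -2   4 ]
[  0  0   0  -3 ]

REF = [-2 6 -3 1; 0 2 4 6; 0 0 -2 4; 0 0 0 -3]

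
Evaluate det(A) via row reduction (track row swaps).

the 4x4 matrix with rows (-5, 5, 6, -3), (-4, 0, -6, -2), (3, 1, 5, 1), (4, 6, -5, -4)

Forward elimination:
R2 <- R2 - (4/5)*R1:  [     0     -4  -54/5    2/5 ]
R3 <- R3 - (-3/5)*R1:  [    0     4  43/5  -4/5 ]
R4 <- R4 - (-4/5)*R1:  [     0     10   -1/5  -32/5 ]
R3 <- R3 - (-1)*R2:  [     0      0  -11/5   -2/5 ]
R4 <- R4 - (-5/2)*R2:  [      0       0  -136/5   -27/5 ]
R4 <- R4 - (136/11)*R3:  [     0      0      0  -5/11 ]
Upper-triangular form:
[ -5   5      6     -3 ]
[  0  -4  -54/5    2/5 ]
[  0   0  -11/5   -2/5 ]
[  0   0      0  -5/11 ]
det(A) = (-1)^0 * (-5) * (-4) * (-11/5) * (-5/11) = 20  (0 row swaps -> sign +1)

det(A) = 20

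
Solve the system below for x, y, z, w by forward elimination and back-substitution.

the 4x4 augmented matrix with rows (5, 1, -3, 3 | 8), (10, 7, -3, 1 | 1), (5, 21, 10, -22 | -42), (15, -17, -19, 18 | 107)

Forward elimination on [A|b]:
R2 <- R2 - (2)*R1:  [   0    5    3   -5  -15 ]
R3 <- R3 - (1)*R1:  [   0   20   13  -25  -50 ]
R4 <- R4 - (3)*R1:  [   0  -20  -10    9   83 ]
R3 <- R3 - (4)*R2:  [  0   0   1  -5  10 ]
R4 <- R4 - (-4)*R2:  [   0    0    2  -11   23 ]
R4 <- R4 - (2)*R3:  [  0   0   0  -1   3 ]
Row echelon form:
[ 5  1  -3   3  |    8 ]
[ 0  5   3  -5  |  -15 ]
[ 0  0   1  -5  |   10 ]
[ 0  0   0  -1  |    3 ]
Back-substitution:
w = (3) / -1 = -3
z = (10 - (-5)*(-3)) / 1 = -5
y = (-15 - (3)*(-5) - (-5)*(-3)) / 5 = -3
x = (8 - (1)*(-3) - (-3)*(-5) - (3)*(-3)) / 5 = 1

(1, -3, -5, -3)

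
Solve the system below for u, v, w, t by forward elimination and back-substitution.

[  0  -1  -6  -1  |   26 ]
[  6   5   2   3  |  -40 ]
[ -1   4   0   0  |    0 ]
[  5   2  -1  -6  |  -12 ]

Forward elimination on [A|b]:
R1 <-> R2   (pivot in column 1 was zero)
[  6   5   2   3  -40 ]
[  0  -1  -6  -1   26 ]
[ -1   4   0   0    0 ]
[  5   2  -1  -6  -12 ]
R3 <- R3 - (-1/6)*R1:  [     0   29/6    1/3    1/2  -20/3 ]
R4 <- R4 - (5/6)*R1:  [     0  -13/6   -8/3  -17/2   64/3 ]
R3 <- R3 - (-29/6)*R2:  [     0      0  -86/3  -13/3    119 ]
R4 <- R4 - (13/6)*R2:  [     0      0   31/3  -19/3    -35 ]
R4 <- R4 - (-31/86)*R3:  [       0        0        0  -679/86   679/86 ]
Row echelon form:
[ 6   5      2        3  |     -40 ]
[ 0  -1     -6       -1  |      26 ]
[ 0   0  -86/3    -13/3  |     119 ]
[ 0   0      0  -679/86  |  679/86 ]
Back-substitution:
t = (679/86) / (-679/86) = -1
w = (119 - (-13/3)*(-1)) / (-86/3) = -4
v = (26 - (-6)*(-4) - (-1)*(-1)) / -1 = -1
u = (-40 - (5)*(-1) - (2)*(-4) - (3)*(-1)) / 6 = -4

(-4, -1, -4, -1)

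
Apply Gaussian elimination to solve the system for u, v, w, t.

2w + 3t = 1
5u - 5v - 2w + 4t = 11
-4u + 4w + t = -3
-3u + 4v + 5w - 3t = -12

Forward elimination on [A|b]:
R1 <-> R2   (pivot in column 1 was zero)
[  5  -5  -2   4   11 ]
[  0   0   2   3    1 ]
[ -4   0   4   1   -3 ]
[ -3   4   5  -3  -12 ]
R3 <- R3 - (-4/5)*R1:  [    0    -4  12/5  21/5  29/5 ]
R4 <- R4 - (-3/5)*R1:  [     0      1   19/5   -3/5  -27/5 ]
R2 <-> R3   (pivot in column 2 was zero)
[ 5  -5    -2     4     11 ]
[ 0  -4  12/5  21/5   29/5 ]
[ 0   0     2     3      1 ]
[ 0   1  19/5  -3/5  -27/5 ]
R4 <- R4 - (-1/4)*R2:  [      0       0    22/5    9/20  -79/20 ]
R4 <- R4 - (11/5)*R3:  [       0        0        0  -123/20  -123/20 ]
Row echelon form:
[ 5  -5    -2        4  |       11 ]
[ 0  -4  12/5     21/5  |     29/5 ]
[ 0   0     2        3  |        1 ]
[ 0   0     0  -123/20  |  -123/20 ]
Back-substitution:
t = (-123/20) / (-123/20) = 1
w = (1 - (3)*(1)) / 2 = -1
v = (29/5 - (12/5)*(-1) - (21/5)*(1)) / -4 = -1
u = (11 - (-5)*(-1) - (-2)*(-1) - (4)*(1)) / 5 = 0

(0, -1, -1, 1)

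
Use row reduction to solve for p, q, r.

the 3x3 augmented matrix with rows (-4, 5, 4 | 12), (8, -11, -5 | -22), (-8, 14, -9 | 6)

Forward elimination on [A|b]:
R2 <- R2 - (-2)*R1:  [  0  -1   3   2 ]
R3 <- R3 - (2)*R1:  [   0    4  -17  -18 ]
R3 <- R3 - (-4)*R2:  [   0    0   -5  -10 ]
Row echelon form:
[ -4   5   4  |   12 ]
[  0  -1   3  |    2 ]
[  0   0  -5  |  -10 ]
Back-substitution:
r = (-10) / -5 = 2
q = (2 - (3)*(2)) / -1 = 4
p = (12 - (5)*(4) - (4)*(2)) / -4 = 4

(4, 4, 2)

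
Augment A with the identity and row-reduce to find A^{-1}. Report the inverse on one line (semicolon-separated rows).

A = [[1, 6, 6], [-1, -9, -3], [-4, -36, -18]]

inverse = [3 -6 2; -1/3 1/3 -1/6; 0 2/3 -1/6]

Gauss-Jordan on [A | I]:
R2 <- R2 - (-1)*R1:  [  0  -3   3  |   1   1   0 ]
R3 <- R3 - (-4)*R1:  [   0  -12    6  |    4    0    1 ]
R2 <- (1/-3)*R2:  [    0     1    -1  |  -1/3  -1/3     0 ]
R1 <- R1 - (6)*R2:  [  1   0  12  |   3   2   0 ]
R3 <- R3 - (-12)*R2:  [  0   0  -6  |   0  -4   1 ]
R3 <- (1/-6)*R3:  [    0     0     1  |     0   2/3  -1/6 ]
R1 <- R1 - (12)*R3:  [  1   0   0  |   3  -6   2 ]
R2 <- R2 - (-1)*R3:  [    0     1     0  |  -1/3   1/3  -1/6 ]
Right block of [I | A^{-1}] is the inverse:
[    3   -6     2 ]
[ -1/3  1/3  -1/6 ]
[    0  2/3  -1/6 ]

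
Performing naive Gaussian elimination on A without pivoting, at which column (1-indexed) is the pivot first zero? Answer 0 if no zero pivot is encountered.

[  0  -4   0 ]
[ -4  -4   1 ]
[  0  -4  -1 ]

first zero-pivot column = 1

Naive forward elimination:
Pivot entry (1,1) is zero but row 2 has -4 in column 1 -> naive elimination stops; a row interchange (e.g. R1 <-> R2) would be required here.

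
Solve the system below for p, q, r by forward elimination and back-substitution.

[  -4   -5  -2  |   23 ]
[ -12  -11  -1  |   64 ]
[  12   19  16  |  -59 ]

Forward elimination on [A|b]:
R2 <- R2 - (3)*R1:  [  0   4   5  -5 ]
R3 <- R3 - (-3)*R1:  [  0   4  10  10 ]
R3 <- R3 - (1)*R2:  [  0   0   5  15 ]
Row echelon form:
[ -4  -5  -2  |  23 ]
[  0   4   5  |  -5 ]
[  0   0   5  |  15 ]
Back-substitution:
r = (15) / 5 = 3
q = (-5 - (5)*(3)) / 4 = -5
p = (23 - (-5)*(-5) - (-2)*(3)) / -4 = -1

(-1, -5, 3)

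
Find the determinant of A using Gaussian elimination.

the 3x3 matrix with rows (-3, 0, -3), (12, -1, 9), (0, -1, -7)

det(A) = -12

Forward elimination:
R2 <- R2 - (-4)*R1:  [  0  -1  -3 ]
R3 <- R3 - (1)*R2:  [  0   0  -4 ]
Upper-triangular form:
[ -3   0  -3 ]
[  0  -1  -3 ]
[  0   0  -4 ]
det(A) = (-1)^0 * (-3) * (-1) * (-4) = -12  (0 row swaps -> sign +1)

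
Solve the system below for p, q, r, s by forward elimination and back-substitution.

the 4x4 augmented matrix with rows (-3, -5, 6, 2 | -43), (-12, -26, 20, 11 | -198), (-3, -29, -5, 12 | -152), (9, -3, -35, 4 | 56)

(4, 5, -1, 0)

Forward elimination on [A|b]:
R2 <- R2 - (4)*R1:  [   0   -6   -4    3  -26 ]
R3 <- R3 - (1)*R1:  [    0   -24   -11    10  -109 ]
R4 <- R4 - (-3)*R1:  [   0  -18  -17   10  -73 ]
R3 <- R3 - (4)*R2:  [  0   0   5  -2  -5 ]
R4 <- R4 - (3)*R2:  [  0   0  -5   1   5 ]
R4 <- R4 - (-1)*R3:  [  0   0   0  -1   0 ]
Row echelon form:
[ -3  -5   6   2  |  -43 ]
[  0  -6  -4   3  |  -26 ]
[  0   0   5  -2  |   -5 ]
[  0   0   0  -1  |    0 ]
Back-substitution:
s = (0) / -1 = 0
r = (-5 - (-2)*(0)) / 5 = -1
q = (-26 - (-4)*(-1) - (3)*(0)) / -6 = 5
p = (-43 - (-5)*(5) - (6)*(-1) - (2)*(0)) / -3 = 4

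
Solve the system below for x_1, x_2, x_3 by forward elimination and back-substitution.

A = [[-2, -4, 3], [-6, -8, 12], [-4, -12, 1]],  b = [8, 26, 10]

(1, -1, 2)

Forward elimination on [A|b]:
R2 <- R2 - (3)*R1:  [ 0  4  3  2 ]
R3 <- R3 - (2)*R1:  [  0  -4  -5  -6 ]
R3 <- R3 - (-1)*R2:  [  0   0  -2  -4 ]
Row echelon form:
[ -2  -4   3  |   8 ]
[  0   4   3  |   2 ]
[  0   0  -2  |  -4 ]
Back-substitution:
x_3 = (-4) / -2 = 2
x_2 = (2 - (3)*(2)) / 4 = -1
x_1 = (8 - (-4)*(-1) - (3)*(2)) / -2 = 1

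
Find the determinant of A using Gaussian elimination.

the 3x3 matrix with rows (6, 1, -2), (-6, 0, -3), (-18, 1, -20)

Forward elimination:
R2 <- R2 - (-1)*R1:  [  0   1  -5 ]
R3 <- R3 - (-3)*R1:  [   0    4  -26 ]
R3 <- R3 - (4)*R2:  [  0   0  -6 ]
Upper-triangular form:
[ 6  1  -2 ]
[ 0  1  -5 ]
[ 0  0  -6 ]
det(A) = (-1)^0 * (6) * (1) * (-6) = -36  (0 row swaps -> sign +1)

det(A) = -36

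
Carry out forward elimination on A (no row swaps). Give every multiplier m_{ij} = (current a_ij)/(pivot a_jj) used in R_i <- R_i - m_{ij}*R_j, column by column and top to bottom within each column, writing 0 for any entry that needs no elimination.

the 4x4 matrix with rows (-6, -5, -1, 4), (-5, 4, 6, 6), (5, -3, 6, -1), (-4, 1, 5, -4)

multipliers: 5/6, -5/6, 2/3, -43/49, 26/49, 100/547

Forward elimination:
R2 <- R2 - (5/6)*R1:  [    0  49/6  41/6   8/3 ]
R3 <- R3 - (-5/6)*R1:  [     0  -43/6   31/6    7/3 ]
R4 <- R4 - (2/3)*R1:  [     0   13/3   17/3  -20/3 ]
R3 <- R3 - (-43/49)*R2:  [      0       0  547/49  229/49 ]
R4 <- R4 - (26/49)*R2:  [       0        0   100/49  -396/49 ]
R4 <- R4 - (100/547)*R3:  [         0          0          0  -4888/547 ]
Multipliers (in order of application): m_{21} = 5/6, m_{31} = -5/6, m_{41} = 2/3, m_{32} = -43/49, m_{42} = 26/49, m_{43} = 100/547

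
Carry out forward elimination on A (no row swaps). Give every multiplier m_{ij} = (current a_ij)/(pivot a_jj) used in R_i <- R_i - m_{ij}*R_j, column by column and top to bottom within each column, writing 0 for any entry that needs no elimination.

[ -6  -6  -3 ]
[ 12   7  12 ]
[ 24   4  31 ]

Forward elimination:
R2 <- R2 - (-2)*R1:  [  0  -5   6 ]
R3 <- R3 - (-4)*R1:  [   0  -20   19 ]
R3 <- R3 - (4)*R2:  [  0   0  -5 ]
Multipliers (in order of application): m_{21} = -2, m_{31} = -4, m_{32} = 4

multipliers: -2, -4, 4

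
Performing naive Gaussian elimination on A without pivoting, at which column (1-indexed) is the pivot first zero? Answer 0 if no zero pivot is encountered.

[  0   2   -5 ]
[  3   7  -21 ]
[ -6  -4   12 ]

Naive forward elimination:
Pivot entry (1,1) is zero but row 2 has 3 in column 1 -> naive elimination stops; a row interchange (e.g. R1 <-> R2) would be required here.

first zero-pivot column = 1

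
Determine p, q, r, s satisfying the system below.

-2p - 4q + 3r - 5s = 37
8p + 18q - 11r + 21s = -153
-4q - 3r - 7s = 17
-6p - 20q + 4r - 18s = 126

Forward elimination on [A|b]:
R2 <- R2 - (-4)*R1:  [  0   2   1   1  -5 ]
R4 <- R4 - (3)*R1:  [  0  -8  -5  -3  15 ]
R3 <- R3 - (-2)*R2:  [  0   0  -1  -5   7 ]
R4 <- R4 - (-4)*R2:  [  0   0  -1   1  -5 ]
R4 <- R4 - (1)*R3:  [   0    0    0    6  -12 ]
Row echelon form:
[ -2  -4   3  -5  |   37 ]
[  0   2   1   1  |   -5 ]
[  0   0  -1  -5  |    7 ]
[  0   0   0   6  |  -12 ]
Back-substitution:
s = (-12) / 6 = -2
r = (7 - (-5)*(-2)) / -1 = 3
q = (-5 - (1)*(3) - (1)*(-2)) / 2 = -3
p = (37 - (-4)*(-3) - (3)*(3) - (-5)*(-2)) / -2 = -3

(-3, -3, 3, -2)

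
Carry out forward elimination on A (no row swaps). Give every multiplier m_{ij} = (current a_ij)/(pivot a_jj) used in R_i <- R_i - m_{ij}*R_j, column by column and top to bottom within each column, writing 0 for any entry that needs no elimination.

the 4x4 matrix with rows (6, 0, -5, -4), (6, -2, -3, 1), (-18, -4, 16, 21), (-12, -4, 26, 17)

Forward elimination:
R2 <- R2 - (1)*R1:  [  0  -2   2   5 ]
R3 <- R3 - (-3)*R1:  [  0  -4   1   9 ]
R4 <- R4 - (-2)*R1:  [  0  -4  16   9 ]
R3 <- R3 - (2)*R2:  [  0   0  -3  -1 ]
R4 <- R4 - (2)*R2:  [  0   0  12  -1 ]
R4 <- R4 - (-4)*R3:  [  0   0   0  -5 ]
Multipliers (in order of application): m_{21} = 1, m_{31} = -3, m_{41} = -2, m_{32} = 2, m_{42} = 2, m_{43} = -4

multipliers: 1, -3, -2, 2, 2, -4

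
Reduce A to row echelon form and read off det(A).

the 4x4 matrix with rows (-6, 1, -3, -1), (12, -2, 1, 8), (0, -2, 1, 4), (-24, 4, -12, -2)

Forward elimination:
R2 <- R2 - (-2)*R1:  [  0   0  -5   6 ]
R4 <- R4 - (4)*R1:  [ 0  0  0  2 ]
R2 <-> R3   (pivot in column 2 was zero)
[ -6   1  -3  -1 ]
[  0  -2   1   4 ]
[  0   0  -5   6 ]
[  0   0   0   2 ]
Upper-triangular form:
[ -6   1  -3  -1 ]
[  0  -2   1   4 ]
[  0   0  -5   6 ]
[  0   0   0   2 ]
det(A) = (-1)^1 * (-6) * (-2) * (-5) * (2) = 120  (1 row swap -> sign -1)

det(A) = 120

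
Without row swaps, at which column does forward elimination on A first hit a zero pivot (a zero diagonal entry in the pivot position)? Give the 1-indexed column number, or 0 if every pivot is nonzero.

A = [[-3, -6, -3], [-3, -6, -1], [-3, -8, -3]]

first zero-pivot column = 2

Naive forward elimination:
R2 <- R2 - (1)*R1:  [ 0  0  2 ]
R3 <- R3 - (1)*R1:  [  0  -2   0 ]
Matrix at this point:
[ -3  -6  -3 ]
[  0   0   2 ]
[  0  -2   0 ]
Pivot entry (2,2) is zero but row 3 has -2 in column 2 -> naive elimination stops; a row interchange (e.g. R2 <-> R3) would be required here.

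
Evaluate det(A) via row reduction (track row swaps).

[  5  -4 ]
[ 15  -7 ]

det(A) = 25

Forward elimination:
R2 <- R2 - (3)*R1:  [ 0  5 ]
Upper-triangular form:
[ 5  -4 ]
[ 0   5 ]
det(A) = (-1)^0 * (5) * (5) = 25  (0 row swaps -> sign +1)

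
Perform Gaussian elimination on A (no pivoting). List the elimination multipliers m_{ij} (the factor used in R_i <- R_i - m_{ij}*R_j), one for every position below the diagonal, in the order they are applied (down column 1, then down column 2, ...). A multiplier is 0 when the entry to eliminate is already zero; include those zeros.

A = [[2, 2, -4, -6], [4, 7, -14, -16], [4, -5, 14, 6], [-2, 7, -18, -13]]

Forward elimination:
R2 <- R2 - (2)*R1:  [  0   3  -6  -4 ]
R3 <- R3 - (2)*R1:  [  0  -9  22  18 ]
R4 <- R4 - (-1)*R1:  [   0    9  -22  -19 ]
R3 <- R3 - (-3)*R2:  [ 0  0  4  6 ]
R4 <- R4 - (3)*R2:  [  0   0  -4  -7 ]
R4 <- R4 - (-1)*R3:  [  0   0   0  -1 ]
Multipliers (in order of application): m_{21} = 2, m_{31} = 2, m_{41} = -1, m_{32} = -3, m_{42} = 3, m_{43} = -1

multipliers: 2, 2, -1, -3, 3, -1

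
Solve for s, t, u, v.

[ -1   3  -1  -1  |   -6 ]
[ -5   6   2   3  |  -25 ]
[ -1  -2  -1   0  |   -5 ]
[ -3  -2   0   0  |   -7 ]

(3, -1, 4, -4)

Forward elimination on [A|b]:
R2 <- R2 - (5)*R1:  [  0  -9   7   8   5 ]
R3 <- R3 - (1)*R1:  [  0  -5   0   1   1 ]
R4 <- R4 - (3)*R1:  [   0  -11    3    3   11 ]
R3 <- R3 - (5/9)*R2:  [     0      0  -35/9  -31/9  -16/9 ]
R4 <- R4 - (11/9)*R2:  [     0      0  -50/9  -61/9   44/9 ]
R4 <- R4 - (10/7)*R3:  [     0      0      0  -13/7   52/7 ]
Row echelon form:
[ -1   3     -1     -1  |     -6 ]
[  0  -9      7      8  |      5 ]
[  0   0  -35/9  -31/9  |  -16/9 ]
[  0   0      0  -13/7  |   52/7 ]
Back-substitution:
v = (52/7) / (-13/7) = -4
u = (-16/9 - (-31/9)*(-4)) / (-35/9) = 4
t = (5 - (7)*(4) - (8)*(-4)) / -9 = -1
s = (-6 - (3)*(-1) - (-1)*(4) - (-1)*(-4)) / -1 = 3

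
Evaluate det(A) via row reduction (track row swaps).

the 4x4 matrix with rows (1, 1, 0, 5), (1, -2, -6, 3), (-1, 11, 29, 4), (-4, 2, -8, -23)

det(A) = 45

Forward elimination:
R2 <- R2 - (1)*R1:  [  0  -3  -6  -2 ]
R3 <- R3 - (-1)*R1:  [  0  12  29   9 ]
R4 <- R4 - (-4)*R1:  [  0   6  -8  -3 ]
R3 <- R3 - (-4)*R2:  [ 0  0  5  1 ]
R4 <- R4 - (-2)*R2:  [   0    0  -20   -7 ]
R4 <- R4 - (-4)*R3:  [  0   0   0  -3 ]
Upper-triangular form:
[ 1   1   0   5 ]
[ 0  -3  -6  -2 ]
[ 0   0   5   1 ]
[ 0   0   0  -3 ]
det(A) = (-1)^0 * (1) * (-3) * (5) * (-3) = 45  (0 row swaps -> sign +1)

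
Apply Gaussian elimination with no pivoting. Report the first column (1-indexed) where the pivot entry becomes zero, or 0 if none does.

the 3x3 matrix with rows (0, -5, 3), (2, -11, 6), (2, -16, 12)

first zero-pivot column = 1

Naive forward elimination:
Pivot entry (1,1) is zero but row 2 has 2 in column 1 -> naive elimination stops; a row interchange (e.g. R1 <-> R2) would be required here.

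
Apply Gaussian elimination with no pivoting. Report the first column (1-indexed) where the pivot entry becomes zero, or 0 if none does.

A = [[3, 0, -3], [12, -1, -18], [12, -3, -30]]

Naive forward elimination:
R2 <- R2 - (4)*R1:  [  0  -1  -6 ]
R3 <- R3 - (4)*R1:  [   0   -3  -18 ]
R3 <- R3 - (3)*R2:  [ 0  0  0 ]
Matrix at this point:
[ 3   0  -3 ]
[ 0  -1  -6 ]
[ 0   0   0 ]
Pivot entry (3,3) in the last row is zero and there are no rows below to swap with -> zero pivot in column 3 (A is singular).

first zero-pivot column = 3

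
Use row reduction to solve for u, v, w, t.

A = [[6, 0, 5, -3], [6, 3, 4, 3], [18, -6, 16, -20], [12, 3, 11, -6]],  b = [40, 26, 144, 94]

(5, 5, -1, -5)

Forward elimination on [A|b]:
R2 <- R2 - (1)*R1:  [   0    3   -1    6  -14 ]
R3 <- R3 - (3)*R1:  [   0   -6    1  -11   24 ]
R4 <- R4 - (2)*R1:  [  0   3   1   0  14 ]
R3 <- R3 - (-2)*R2:  [  0   0  -1   1  -4 ]
R4 <- R4 - (1)*R2:  [  0   0   2  -6  28 ]
R4 <- R4 - (-2)*R3:  [  0   0   0  -4  20 ]
Row echelon form:
[ 6  0   5  -3  |   40 ]
[ 0  3  -1   6  |  -14 ]
[ 0  0  -1   1  |   -4 ]
[ 0  0   0  -4  |   20 ]
Back-substitution:
t = (20) / -4 = -5
w = (-4 - (1)*(-5)) / -1 = -1
v = (-14 - (-1)*(-1) - (6)*(-5)) / 3 = 5
u = (40 - (5)*(-1) - (-3)*(-5)) / 6 = 5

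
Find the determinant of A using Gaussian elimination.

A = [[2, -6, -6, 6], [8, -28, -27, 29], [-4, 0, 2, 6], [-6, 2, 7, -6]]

det(A) = -40

Forward elimination:
R2 <- R2 - (4)*R1:  [  0  -4  -3   5 ]
R3 <- R3 - (-2)*R1:  [   0  -12  -10   18 ]
R4 <- R4 - (-3)*R1:  [   0  -16  -11   12 ]
R3 <- R3 - (3)*R2:  [  0   0  -1   3 ]
R4 <- R4 - (4)*R2:  [  0   0   1  -8 ]
R4 <- R4 - (-1)*R3:  [  0   0   0  -5 ]
Upper-triangular form:
[ 2  -6  -6   6 ]
[ 0  -4  -3   5 ]
[ 0   0  -1   3 ]
[ 0   0   0  -5 ]
det(A) = (-1)^0 * (2) * (-4) * (-1) * (-5) = -40  (0 row swaps -> sign +1)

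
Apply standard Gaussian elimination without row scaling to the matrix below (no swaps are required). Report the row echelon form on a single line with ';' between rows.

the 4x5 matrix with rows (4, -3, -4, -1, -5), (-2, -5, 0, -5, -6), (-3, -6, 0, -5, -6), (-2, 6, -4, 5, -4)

REF = [4 -3 -4 -1 -5; 0 -13/2 -2 -11/2 -17/2; 0 0 -6/13 16/13 27/26; 0 0 0 -19 -29]

Forward elimination:
R2 <- R2 - (-1/2)*R1:  [     0  -13/2     -2  -11/2  -17/2 ]
R3 <- R3 - (-3/4)*R1:  [     0  -33/4     -3  -23/4  -39/4 ]
R4 <- R4 - (-1/2)*R1:  [     0    9/2     -6    9/2  -13/2 ]
R3 <- R3 - (33/26)*R2:  [     0      0  -6/13  16/13  27/26 ]
R4 <- R4 - (-9/13)*R2:  [       0        0   -96/13     9/13  -161/13 ]
R4 <- R4 - (16)*R3:  [   0    0    0  -19  -29 ]
Row echelon form:
[ 4     -3     -4     -1     -5 ]
[ 0  -13/2     -2  -11/2  -17/2 ]
[ 0      0  -6/13  16/13  27/26 ]
[ 0      0      0    -19    -29 ]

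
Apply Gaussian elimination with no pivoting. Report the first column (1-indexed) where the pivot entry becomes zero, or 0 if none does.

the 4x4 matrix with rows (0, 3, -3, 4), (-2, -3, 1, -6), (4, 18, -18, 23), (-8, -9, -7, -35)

first zero-pivot column = 1

Naive forward elimination:
Pivot entry (1,1) is zero but row 2 has -2 in column 1 -> naive elimination stops; a row interchange (e.g. R1 <-> R2) would be required here.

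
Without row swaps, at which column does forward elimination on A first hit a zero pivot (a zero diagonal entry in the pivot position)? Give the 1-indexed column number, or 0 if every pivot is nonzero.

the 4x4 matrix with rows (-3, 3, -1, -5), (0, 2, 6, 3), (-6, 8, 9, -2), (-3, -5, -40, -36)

Naive forward elimination:
R3 <- R3 - (2)*R1:  [  0   2  11   8 ]
R4 <- R4 - (1)*R1:  [   0   -8  -39  -31 ]
R3 <- R3 - (1)*R2:  [ 0  0  5  5 ]
R4 <- R4 - (-4)*R2:  [   0    0  -15  -19 ]
R4 <- R4 - (-3)*R3:  [  0   0   0  -4 ]
All pivots nonzero; naive elimination completes without hitting a zero pivot.

first zero-pivot column = 0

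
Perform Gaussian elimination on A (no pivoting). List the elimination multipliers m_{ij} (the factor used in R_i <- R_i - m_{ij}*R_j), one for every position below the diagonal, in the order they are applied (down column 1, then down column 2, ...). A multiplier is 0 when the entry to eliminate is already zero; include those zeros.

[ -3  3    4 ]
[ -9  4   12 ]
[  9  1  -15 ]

multipliers: 3, -3, -2

Forward elimination:
R2 <- R2 - (3)*R1:  [  0  -5   0 ]
R3 <- R3 - (-3)*R1:  [  0  10  -3 ]
R3 <- R3 - (-2)*R2:  [  0   0  -3 ]
Multipliers (in order of application): m_{21} = 3, m_{31} = -3, m_{32} = -2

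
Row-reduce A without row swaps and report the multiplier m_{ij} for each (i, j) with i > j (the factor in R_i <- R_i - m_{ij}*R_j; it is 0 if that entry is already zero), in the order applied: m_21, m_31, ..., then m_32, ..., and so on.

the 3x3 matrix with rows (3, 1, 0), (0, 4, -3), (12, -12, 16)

multipliers: 0, 4, -4

Forward elimination:
R2: entry in column 1 is already 0 -> m_{21} = 0 (no row operation needed)
R3 <- R3 - (4)*R1:  [   0  -16   16 ]
R3 <- R3 - (-4)*R2:  [ 0  0  4 ]
Multipliers (in order of application): m_{21} = 0, m_{31} = 4, m_{32} = -4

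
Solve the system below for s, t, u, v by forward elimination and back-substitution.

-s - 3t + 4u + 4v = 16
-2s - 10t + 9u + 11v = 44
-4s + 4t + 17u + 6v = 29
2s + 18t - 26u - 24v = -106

Forward elimination on [A|b]:
R2 <- R2 - (2)*R1:  [  0  -4   1   3  12 ]
R3 <- R3 - (4)*R1:  [   0   16    1  -10  -35 ]
R4 <- R4 - (-2)*R1:  [   0   12  -18  -16  -74 ]
R3 <- R3 - (-4)*R2:  [  0   0   5   2  13 ]
R4 <- R4 - (-3)*R2:  [   0    0  -15   -7  -38 ]
R4 <- R4 - (-3)*R3:  [  0   0   0  -1   1 ]
Row echelon form:
[ -1  -3  4   4  |  16 ]
[  0  -4  1   3  |  12 ]
[  0   0  5   2  |  13 ]
[  0   0  0  -1  |   1 ]
Back-substitution:
v = (1) / -1 = -1
u = (13 - (2)*(-1)) / 5 = 3
t = (12 - (1)*(3) - (3)*(-1)) / -4 = -3
s = (16 - (-3)*(-3) - (4)*(3) - (4)*(-1)) / -1 = 1

(1, -3, 3, -1)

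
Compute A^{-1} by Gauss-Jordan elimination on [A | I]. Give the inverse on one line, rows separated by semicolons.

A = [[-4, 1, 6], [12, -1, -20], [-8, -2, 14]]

Gauss-Jordan on [A | I]:
R1 <- (1/-4)*R1:  [    1  -1/4  -3/2  |  -1/4     0     0 ]
R2 <- R2 - (12)*R1:  [  0   2  -2  |   3   1   0 ]
R3 <- R3 - (-8)*R1:  [  0  -4   2  |  -2   0   1 ]
R2 <- (1/2)*R2:  [   0    1   -1  |  3/2  1/2    0 ]
R1 <- R1 - (-1/4)*R2:  [    1     0  -7/4  |   1/8   1/8     0 ]
R3 <- R3 - (-4)*R2:  [  0   0  -2  |   4   2   1 ]
R3 <- (1/-2)*R3:  [    0     0     1  |    -2    -1  -1/2 ]
R1 <- R1 - (-7/4)*R3:  [     1      0      0  |  -27/8  -13/8   -7/8 ]
R2 <- R2 - (-1)*R3:  [    0     1     0  |  -1/2  -1/2  -1/2 ]
Right block of [I | A^{-1}] is the inverse:
[ -27/8  -13/8  -7/8 ]
[  -1/2   -1/2  -1/2 ]
[    -2     -1  -1/2 ]

inverse = [-27/8 -13/8 -7/8; -1/2 -1/2 -1/2; -2 -1 -1/2]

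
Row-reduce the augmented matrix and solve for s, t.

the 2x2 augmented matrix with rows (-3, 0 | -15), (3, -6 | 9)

(5, 1)

Forward elimination on [A|b]:
R2 <- R2 - (-1)*R1:  [  0  -6  -6 ]
Row echelon form:
[ -3   0  |  -15 ]
[  0  -6  |   -6 ]
Back-substitution:
t = (-6) / -6 = 1
s = (-15) / -3 = 5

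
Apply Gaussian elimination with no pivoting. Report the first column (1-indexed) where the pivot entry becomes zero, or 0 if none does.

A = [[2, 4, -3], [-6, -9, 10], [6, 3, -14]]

Naive forward elimination:
R2 <- R2 - (-3)*R1:  [ 0  3  1 ]
R3 <- R3 - (3)*R1:  [  0  -9  -5 ]
R3 <- R3 - (-3)*R2:  [  0   0  -2 ]
All pivots nonzero; naive elimination completes without hitting a zero pivot.

first zero-pivot column = 0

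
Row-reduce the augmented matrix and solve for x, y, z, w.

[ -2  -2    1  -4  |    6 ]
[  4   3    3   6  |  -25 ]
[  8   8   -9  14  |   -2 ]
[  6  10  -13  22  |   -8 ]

Forward elimination on [A|b]:
R2 <- R2 - (-2)*R1:  [   0   -1    5   -2  -13 ]
R3 <- R3 - (-4)*R1:  [  0   0  -5  -2  22 ]
R4 <- R4 - (-3)*R1:  [   0    4  -10   10   10 ]
R4 <- R4 - (-4)*R2:  [   0    0   10    2  -42 ]
R4 <- R4 - (-2)*R3:  [  0   0   0  -2   2 ]
Row echelon form:
[ -2  -2   1  -4  |    6 ]
[  0  -1   5  -2  |  -13 ]
[  0   0  -5  -2  |   22 ]
[  0   0   0  -2  |    2 ]
Back-substitution:
w = (2) / -2 = -1
z = (22 - (-2)*(-1)) / -5 = -4
y = (-13 - (5)*(-4) - (-2)*(-1)) / -1 = -5
x = (6 - (-2)*(-5) - (1)*(-4) - (-4)*(-1)) / -2 = 2

(2, -5, -4, -1)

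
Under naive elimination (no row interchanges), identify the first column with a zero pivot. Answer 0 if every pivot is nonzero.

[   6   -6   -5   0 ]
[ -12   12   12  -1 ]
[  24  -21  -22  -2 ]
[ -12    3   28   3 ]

Naive forward elimination:
R2 <- R2 - (-2)*R1:  [  0   0   2  -1 ]
R3 <- R3 - (4)*R1:  [  0   3  -2  -2 ]
R4 <- R4 - (-2)*R1:  [  0  -9  18   3 ]
Matrix at this point:
[ 6  -6  -5   0 ]
[ 0   0   2  -1 ]
[ 0   3  -2  -2 ]
[ 0  -9  18   3 ]
Pivot entry (2,2) is zero but row 3 has 3 in column 2 -> naive elimination stops; a row interchange (e.g. R2 <-> R3) would be required here.

first zero-pivot column = 2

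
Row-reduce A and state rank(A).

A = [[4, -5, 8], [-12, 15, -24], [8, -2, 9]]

rank(A) = 2

Row reduction:
R2 <- R2 - (-3)*R1:  [ 0  0  0 ]
R3 <- R3 - (2)*R1:  [  0   8  -7 ]
R2 <-> R3   (pivot in column 2 was zero)
[ 4  -5   8 ]
[ 0   8  -7 ]
[ 0   0   0 ]
Row echelon form:
[ 4  -5   8 ]
[ 0   8  -7 ]
[ 0   0   0 ]
Nonzero rows / pivot columns: 2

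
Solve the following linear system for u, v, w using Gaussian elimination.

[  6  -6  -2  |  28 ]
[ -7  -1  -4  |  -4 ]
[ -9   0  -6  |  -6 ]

(2, -2, -2)

Forward elimination on [A|b]:
R2 <- R2 - (-7/6)*R1:  [     0     -8  -19/3   86/3 ]
R3 <- R3 - (-3/2)*R1:  [  0  -9  -9  36 ]
R3 <- R3 - (9/8)*R2:  [     0      0  -15/8   15/4 ]
Row echelon form:
[ 6  -6     -2  |    28 ]
[ 0  -8  -19/3  |  86/3 ]
[ 0   0  -15/8  |  15/4 ]
Back-substitution:
w = (15/4) / (-15/8) = -2
v = (86/3 - (-19/3)*(-2)) / -8 = -2
u = (28 - (-6)*(-2) - (-2)*(-2)) / 6 = 2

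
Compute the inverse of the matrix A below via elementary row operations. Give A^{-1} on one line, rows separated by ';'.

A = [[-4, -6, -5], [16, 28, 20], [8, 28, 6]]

inverse = [-49/8 -13/8 5/16; 1 1/4 0; 7/2 1 -1/4]

Gauss-Jordan on [A | I]:
R1 <- (1/-4)*R1:  [    1   3/2   5/4  |  -1/4     0     0 ]
R2 <- R2 - (16)*R1:  [ 0  4  0  |  4  1  0 ]
R3 <- R3 - (8)*R1:  [  0  16  -4  |   2   0   1 ]
R2 <- (1/4)*R2:  [   0    1    0  |    1  1/4    0 ]
R1 <- R1 - (3/2)*R2:  [    1     0   5/4  |  -7/4  -3/8     0 ]
R3 <- R3 - (16)*R2:  [   0    0   -4  |  -14   -4    1 ]
R3 <- (1/-4)*R3:  [    0     0     1  |   7/2     1  -1/4 ]
R1 <- R1 - (5/4)*R3:  [     1      0      0  |  -49/8  -13/8   5/16 ]
Right block of [I | A^{-1}] is the inverse:
[ -49/8  -13/8  5/16 ]
[     1    1/4     0 ]
[   7/2      1  -1/4 ]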